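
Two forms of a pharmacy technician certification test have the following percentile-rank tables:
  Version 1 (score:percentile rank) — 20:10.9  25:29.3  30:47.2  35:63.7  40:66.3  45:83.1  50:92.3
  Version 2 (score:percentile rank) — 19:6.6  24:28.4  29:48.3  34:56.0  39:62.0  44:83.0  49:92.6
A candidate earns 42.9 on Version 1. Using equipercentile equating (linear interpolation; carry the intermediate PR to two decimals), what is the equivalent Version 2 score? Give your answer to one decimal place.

42.3

PR of 42.9 on Version 1: 66.3 + (42.9 − 40)/(45 − 40) × (83.1 − 66.3) = 76.04
On Version 2, PR 76.04 falls between score 39 (PR 62.0) and 44 (PR 83.0).
Interpolate: 39 + (76.04 − 62.0)/(83.0 − 62.0) × (44 − 39) = 42.3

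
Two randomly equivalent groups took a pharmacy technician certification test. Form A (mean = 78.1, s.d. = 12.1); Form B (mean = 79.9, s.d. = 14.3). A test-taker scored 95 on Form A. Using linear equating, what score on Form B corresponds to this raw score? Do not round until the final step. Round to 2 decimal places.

99.87

Linear equating: y = (SD_Y/SD_X)(x − M_X) + M_Y
y = (14.3/12.1)(95 − 78.1) + 79.9
y = 1.181818 × 16.9 + 79.9 = 19.9727 + 79.9 = 99.87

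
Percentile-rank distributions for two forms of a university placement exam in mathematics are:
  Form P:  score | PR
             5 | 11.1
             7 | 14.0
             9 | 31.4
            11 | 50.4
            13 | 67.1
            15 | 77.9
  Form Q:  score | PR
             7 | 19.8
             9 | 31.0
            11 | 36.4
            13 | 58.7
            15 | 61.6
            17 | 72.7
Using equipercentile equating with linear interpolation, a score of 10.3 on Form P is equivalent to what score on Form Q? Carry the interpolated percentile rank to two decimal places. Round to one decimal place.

PR of 10.3 on Form P: 31.4 + (10.3 − 9)/(11 − 9) × (50.4 − 31.4) = 43.75
On Form Q, PR 43.75 falls between score 11 (PR 36.4) and 13 (PR 58.7).
Interpolate: 11 + (43.75 − 36.4)/(58.7 − 36.4) × (13 − 11) = 11.7

11.7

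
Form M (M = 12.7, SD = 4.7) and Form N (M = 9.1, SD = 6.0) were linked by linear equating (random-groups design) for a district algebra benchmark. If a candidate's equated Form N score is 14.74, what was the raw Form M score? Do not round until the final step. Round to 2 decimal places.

Invert y = (SD_Y/SD_X)(x − M_X) + M_Y:
x = (SD_X/SD_Y)(y − M_Y) + M_X = (4.7/6.0)(14.74 − 9.1) + 12.7
x = 0.783333 × 5.640 + 12.7 = 17.12

17.12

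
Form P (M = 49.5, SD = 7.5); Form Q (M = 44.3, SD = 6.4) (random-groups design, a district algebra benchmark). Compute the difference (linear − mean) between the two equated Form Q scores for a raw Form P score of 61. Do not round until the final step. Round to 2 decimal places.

Mean-equated: 61 + (44.3 − 49.5) = 55.80
Linear-equated: (6.4/7.5)(61 − 49.5) + 44.3 = 54.113
Difference = 54.113 − 55.80 = -1.69

-1.69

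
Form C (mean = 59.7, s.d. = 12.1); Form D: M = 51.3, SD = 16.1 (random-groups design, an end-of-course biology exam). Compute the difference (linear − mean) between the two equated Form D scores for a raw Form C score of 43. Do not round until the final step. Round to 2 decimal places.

Mean-equated: 43 + (51.3 − 59.7) = 34.60
Linear-equated: (16.1/12.1)(43 − 59.7) + 51.3 = 29.079
Difference = 29.079 − 34.60 = -5.52

-5.52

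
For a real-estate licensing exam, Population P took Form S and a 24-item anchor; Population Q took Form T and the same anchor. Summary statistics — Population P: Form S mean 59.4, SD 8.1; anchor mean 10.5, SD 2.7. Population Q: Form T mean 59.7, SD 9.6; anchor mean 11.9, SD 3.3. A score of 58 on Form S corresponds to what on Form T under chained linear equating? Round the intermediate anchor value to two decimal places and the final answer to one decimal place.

Form S → anchor (Population P): v = (2.7/8.1)(58 − 59.4) + 10.5 = 10.03
anchor → Form T (Population Q): y = (9.6/3.3)(10.03 − 11.9) + 59.7 = 54.3

54.3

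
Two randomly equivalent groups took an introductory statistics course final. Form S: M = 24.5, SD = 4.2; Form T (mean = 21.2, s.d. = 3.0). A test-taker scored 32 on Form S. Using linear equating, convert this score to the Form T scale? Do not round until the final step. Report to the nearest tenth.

Linear equating: y = (SD_Y/SD_X)(x − M_X) + M_Y
y = (3.0/4.2)(32 − 24.5) + 21.2
y = 0.714286 × 7.5 + 21.2 = 5.3571 + 21.2 = 26.6

26.6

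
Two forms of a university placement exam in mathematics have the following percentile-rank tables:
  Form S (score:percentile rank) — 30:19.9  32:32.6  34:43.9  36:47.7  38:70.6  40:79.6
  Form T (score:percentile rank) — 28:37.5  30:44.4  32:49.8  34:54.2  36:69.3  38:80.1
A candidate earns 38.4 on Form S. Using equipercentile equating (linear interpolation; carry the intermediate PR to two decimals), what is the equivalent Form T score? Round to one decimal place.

36.6

PR of 38.4 on Form S: 70.6 + (38.4 − 38)/(40 − 38) × (79.6 − 70.6) = 72.40
On Form T, PR 72.40 falls between score 36 (PR 69.3) and 38 (PR 80.1).
Interpolate: 36 + (72.40 − 69.3)/(80.1 − 69.3) × (38 − 36) = 36.6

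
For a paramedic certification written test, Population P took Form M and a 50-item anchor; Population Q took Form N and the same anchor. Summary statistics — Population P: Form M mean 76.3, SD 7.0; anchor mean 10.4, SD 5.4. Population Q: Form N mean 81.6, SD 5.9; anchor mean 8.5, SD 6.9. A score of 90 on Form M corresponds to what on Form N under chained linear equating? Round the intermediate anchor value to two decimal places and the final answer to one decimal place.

Form M → anchor (Population P): v = (5.4/7.0)(90 − 76.3) + 10.4 = 20.97
anchor → Form N (Population Q): y = (5.9/6.9)(20.97 − 8.5) + 81.6 = 92.3

92.3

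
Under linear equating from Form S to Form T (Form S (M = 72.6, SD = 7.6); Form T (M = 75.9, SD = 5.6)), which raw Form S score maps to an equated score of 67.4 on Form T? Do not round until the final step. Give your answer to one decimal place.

61.1

Invert y = (SD_Y/SD_X)(x − M_X) + M_Y:
x = (SD_X/SD_Y)(y − M_Y) + M_X = (7.6/5.6)(67.4 − 75.9) + 72.6
x = 1.357143 × -8.500 + 72.6 = 61.1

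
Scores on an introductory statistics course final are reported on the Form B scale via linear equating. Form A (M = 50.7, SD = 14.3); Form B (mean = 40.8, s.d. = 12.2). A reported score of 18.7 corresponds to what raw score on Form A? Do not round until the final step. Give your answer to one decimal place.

Invert y = (SD_Y/SD_X)(x − M_X) + M_Y:
x = (SD_X/SD_Y)(y − M_Y) + M_X = (14.3/12.2)(18.7 − 40.8) + 50.7
x = 1.172131 × -22.100 + 50.7 = 24.8

24.8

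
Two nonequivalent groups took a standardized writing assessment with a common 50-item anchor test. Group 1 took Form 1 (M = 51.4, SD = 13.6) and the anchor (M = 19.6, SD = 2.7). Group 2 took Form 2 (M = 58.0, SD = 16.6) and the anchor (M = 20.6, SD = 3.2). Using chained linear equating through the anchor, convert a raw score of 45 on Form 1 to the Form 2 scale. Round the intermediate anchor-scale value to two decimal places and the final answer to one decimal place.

Form 1 → anchor (Group 1): v = (2.7/13.6)(45 − 51.4) + 19.6 = 18.33
anchor → Form 2 (Group 2): y = (16.6/3.2)(18.33 − 20.6) + 58.0 = 46.2

46.2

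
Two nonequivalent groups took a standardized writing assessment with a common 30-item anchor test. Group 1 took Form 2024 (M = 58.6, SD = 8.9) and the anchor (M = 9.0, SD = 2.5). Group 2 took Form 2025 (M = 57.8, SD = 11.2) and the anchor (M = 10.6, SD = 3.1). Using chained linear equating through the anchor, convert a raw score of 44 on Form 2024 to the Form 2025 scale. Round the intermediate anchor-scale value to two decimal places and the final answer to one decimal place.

37.2

Form 2024 → anchor (Group 1): v = (2.5/8.9)(44 − 58.6) + 9.0 = 4.90
anchor → Form 2025 (Group 2): y = (11.2/3.1)(4.90 − 10.6) + 57.8 = 37.2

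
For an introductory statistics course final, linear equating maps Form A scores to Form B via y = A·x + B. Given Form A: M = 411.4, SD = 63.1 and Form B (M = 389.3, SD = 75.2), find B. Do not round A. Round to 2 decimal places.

-100.99

A = SD_Y / SD_X = 75.2 / 63.1 = 1.191759
B = M_Y − A·M_X = 389.3 − 1.191759 × 411.4 = -100.99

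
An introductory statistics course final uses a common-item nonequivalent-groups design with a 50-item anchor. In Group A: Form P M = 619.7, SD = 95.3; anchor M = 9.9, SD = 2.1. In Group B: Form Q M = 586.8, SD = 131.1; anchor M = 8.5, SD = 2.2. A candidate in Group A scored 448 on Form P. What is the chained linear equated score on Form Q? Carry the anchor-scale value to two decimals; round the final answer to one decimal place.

445.0

Form P → anchor (Group A): v = (2.1/95.3)(448 − 619.7) + 9.9 = 6.12
anchor → Form Q (Group B): y = (131.1/2.2)(6.12 − 8.5) + 586.8 = 445.0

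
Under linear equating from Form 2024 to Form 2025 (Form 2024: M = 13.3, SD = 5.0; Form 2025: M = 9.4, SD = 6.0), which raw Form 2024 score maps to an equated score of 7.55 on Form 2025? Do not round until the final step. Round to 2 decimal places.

11.76

Invert y = (SD_Y/SD_X)(x − M_X) + M_Y:
x = (SD_X/SD_Y)(y − M_Y) + M_X = (5.0/6.0)(7.55 − 9.4) + 13.3
x = 0.833333 × -1.850 + 13.3 = 11.76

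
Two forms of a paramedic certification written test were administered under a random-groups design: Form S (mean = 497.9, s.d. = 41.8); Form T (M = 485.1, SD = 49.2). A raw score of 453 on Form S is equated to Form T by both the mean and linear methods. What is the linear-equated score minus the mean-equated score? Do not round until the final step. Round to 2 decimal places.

Mean-equated: 453 + (485.1 − 497.9) = 440.20
Linear-equated: (49.2/41.8)(453 − 497.9) + 485.1 = 432.251
Difference = 432.251 − 440.20 = -7.95

-7.95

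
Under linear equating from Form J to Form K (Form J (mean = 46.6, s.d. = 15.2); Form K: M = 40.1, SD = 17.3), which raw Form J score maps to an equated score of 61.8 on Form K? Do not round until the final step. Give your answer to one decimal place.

65.7

Invert y = (SD_Y/SD_X)(x − M_X) + M_Y:
x = (SD_X/SD_Y)(y − M_Y) + M_X = (15.2/17.3)(61.8 − 40.1) + 46.6
x = 0.878613 × 21.700 + 46.6 = 65.7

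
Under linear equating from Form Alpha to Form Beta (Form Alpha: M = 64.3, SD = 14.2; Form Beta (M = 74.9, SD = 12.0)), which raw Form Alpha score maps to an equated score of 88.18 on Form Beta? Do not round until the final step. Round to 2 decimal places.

Invert y = (SD_Y/SD_X)(x − M_X) + M_Y:
x = (SD_X/SD_Y)(y − M_Y) + M_X = (14.2/12.0)(88.18 − 74.9) + 64.3
x = 1.183333 × 13.280 + 64.3 = 80.01

80.01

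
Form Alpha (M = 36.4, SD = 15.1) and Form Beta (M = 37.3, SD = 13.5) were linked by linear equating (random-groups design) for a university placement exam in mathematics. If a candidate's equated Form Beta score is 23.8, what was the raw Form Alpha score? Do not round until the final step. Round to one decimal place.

21.3

Invert y = (SD_Y/SD_X)(x − M_X) + M_Y:
x = (SD_X/SD_Y)(y − M_Y) + M_X = (15.1/13.5)(23.8 − 37.3) + 36.4
x = 1.118519 × -13.500 + 36.4 = 21.3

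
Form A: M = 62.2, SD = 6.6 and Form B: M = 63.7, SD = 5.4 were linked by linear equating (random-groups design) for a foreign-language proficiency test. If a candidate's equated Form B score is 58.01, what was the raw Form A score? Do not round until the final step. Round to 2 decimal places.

55.25

Invert y = (SD_Y/SD_X)(x − M_X) + M_Y:
x = (SD_X/SD_Y)(y − M_Y) + M_X = (6.6/5.4)(58.01 − 63.7) + 62.2
x = 1.222222 × -5.690 + 62.2 = 55.25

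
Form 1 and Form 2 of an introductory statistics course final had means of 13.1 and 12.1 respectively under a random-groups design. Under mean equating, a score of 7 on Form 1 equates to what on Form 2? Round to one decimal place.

Mean equating: y = x + (M_Y − M_X) = 7 + (12.1 − 13.1) = 6.0

6.0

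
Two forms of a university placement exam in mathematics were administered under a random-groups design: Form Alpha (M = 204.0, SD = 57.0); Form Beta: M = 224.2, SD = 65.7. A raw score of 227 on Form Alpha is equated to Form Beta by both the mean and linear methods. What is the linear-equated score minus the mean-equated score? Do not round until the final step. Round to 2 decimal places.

3.51

Mean-equated: 227 + (224.2 − 204.0) = 247.20
Linear-equated: (65.7/57.0)(227 − 204.0) + 224.2 = 250.711
Difference = 250.711 − 247.20 = 3.51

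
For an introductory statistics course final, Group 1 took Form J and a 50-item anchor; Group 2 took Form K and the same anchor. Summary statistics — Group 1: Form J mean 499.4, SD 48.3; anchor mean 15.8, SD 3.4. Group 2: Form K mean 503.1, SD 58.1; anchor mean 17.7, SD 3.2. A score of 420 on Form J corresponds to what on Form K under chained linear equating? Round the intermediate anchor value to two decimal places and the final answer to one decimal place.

Form J → anchor (Group 1): v = (3.4/48.3)(420 − 499.4) + 15.8 = 10.21
anchor → Form K (Group 2): y = (58.1/3.2)(10.21 − 17.7) + 503.1 = 367.1

367.1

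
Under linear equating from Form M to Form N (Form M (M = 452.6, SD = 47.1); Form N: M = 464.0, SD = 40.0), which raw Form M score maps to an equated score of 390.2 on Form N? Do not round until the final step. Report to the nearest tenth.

365.7

Invert y = (SD_Y/SD_X)(x − M_X) + M_Y:
x = (SD_X/SD_Y)(y − M_Y) + M_X = (47.1/40.0)(390.2 − 464.0) + 452.6
x = 1.177500 × -73.800 + 452.6 = 365.7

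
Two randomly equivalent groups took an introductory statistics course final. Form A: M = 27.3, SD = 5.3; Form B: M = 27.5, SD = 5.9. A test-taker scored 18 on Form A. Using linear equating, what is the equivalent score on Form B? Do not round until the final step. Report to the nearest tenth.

17.1

Linear equating: y = (SD_Y/SD_X)(x − M_X) + M_Y
y = (5.9/5.3)(18 − 27.3) + 27.5
y = 1.113208 × -9.3 + 27.5 = -10.3528 + 27.5 = 17.1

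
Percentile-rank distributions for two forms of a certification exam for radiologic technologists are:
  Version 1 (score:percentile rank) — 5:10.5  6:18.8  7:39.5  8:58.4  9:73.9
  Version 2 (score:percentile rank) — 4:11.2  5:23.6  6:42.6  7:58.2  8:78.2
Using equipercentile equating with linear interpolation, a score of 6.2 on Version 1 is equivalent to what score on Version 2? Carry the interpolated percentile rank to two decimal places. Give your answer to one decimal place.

4.9

PR of 6.2 on Version 1: 18.8 + (6.2 − 6)/(7 − 6) × (39.5 − 18.8) = 22.94
On Version 2, PR 22.94 falls between score 4 (PR 11.2) and 5 (PR 23.6).
Interpolate: 4 + (22.94 − 11.2)/(23.6 − 11.2) × (5 − 4) = 4.9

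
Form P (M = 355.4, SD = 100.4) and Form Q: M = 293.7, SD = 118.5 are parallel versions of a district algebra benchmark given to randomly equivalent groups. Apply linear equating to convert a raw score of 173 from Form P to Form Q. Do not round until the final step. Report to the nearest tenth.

78.4

Linear equating: y = (SD_Y/SD_X)(x − M_X) + M_Y
y = (118.5/100.4)(173 − 355.4) + 293.7
y = 1.180279 × -182.4 + 293.7 = -215.2829 + 293.7 = 78.4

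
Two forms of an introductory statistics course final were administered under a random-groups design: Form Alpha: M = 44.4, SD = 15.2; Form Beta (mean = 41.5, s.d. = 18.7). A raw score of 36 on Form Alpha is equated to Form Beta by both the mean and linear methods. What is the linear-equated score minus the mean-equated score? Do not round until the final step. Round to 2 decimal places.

Mean-equated: 36 + (41.5 − 44.4) = 33.10
Linear-equated: (18.7/15.2)(36 − 44.4) + 41.5 = 31.166
Difference = 31.166 − 33.10 = -1.93

-1.93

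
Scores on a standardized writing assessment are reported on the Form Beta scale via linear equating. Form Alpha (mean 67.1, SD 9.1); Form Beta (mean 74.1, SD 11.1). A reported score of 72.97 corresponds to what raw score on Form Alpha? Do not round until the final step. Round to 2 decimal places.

66.17

Invert y = (SD_Y/SD_X)(x − M_X) + M_Y:
x = (SD_X/SD_Y)(y − M_Y) + M_X = (9.1/11.1)(72.97 − 74.1) + 67.1
x = 0.819820 × -1.130 + 67.1 = 66.17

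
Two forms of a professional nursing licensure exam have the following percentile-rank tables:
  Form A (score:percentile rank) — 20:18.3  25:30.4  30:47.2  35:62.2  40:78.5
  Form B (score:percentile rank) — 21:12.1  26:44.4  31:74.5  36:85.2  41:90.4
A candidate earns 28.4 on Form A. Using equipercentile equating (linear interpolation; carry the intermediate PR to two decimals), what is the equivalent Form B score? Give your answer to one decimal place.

25.6

PR of 28.4 on Form A: 30.4 + (28.4 − 25)/(30 − 25) × (47.2 − 30.4) = 41.82
On Form B, PR 41.82 falls between score 21 (PR 12.1) and 26 (PR 44.4).
Interpolate: 21 + (41.82 − 12.1)/(44.4 − 12.1) × (26 − 21) = 25.6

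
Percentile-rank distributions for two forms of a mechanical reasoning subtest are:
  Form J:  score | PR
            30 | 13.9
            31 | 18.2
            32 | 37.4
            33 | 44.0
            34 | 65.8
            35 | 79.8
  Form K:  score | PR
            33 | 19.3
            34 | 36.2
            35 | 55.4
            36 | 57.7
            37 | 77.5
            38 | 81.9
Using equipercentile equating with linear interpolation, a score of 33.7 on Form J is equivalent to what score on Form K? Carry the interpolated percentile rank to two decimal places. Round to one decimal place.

36.1

PR of 33.7 on Form J: 44.0 + (33.7 − 33)/(34 − 33) × (65.8 − 44.0) = 59.26
On Form K, PR 59.26 falls between score 36 (PR 57.7) and 37 (PR 77.5).
Interpolate: 36 + (59.26 − 57.7)/(77.5 − 57.7) × (37 − 36) = 36.1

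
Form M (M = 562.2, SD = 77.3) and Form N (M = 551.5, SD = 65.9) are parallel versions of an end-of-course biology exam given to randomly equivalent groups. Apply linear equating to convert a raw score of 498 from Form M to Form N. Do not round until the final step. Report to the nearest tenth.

496.8

Linear equating: y = (SD_Y/SD_X)(x − M_X) + M_Y
y = (65.9/77.3)(498 − 562.2) + 551.5
y = 0.852523 × -64.2 + 551.5 = -54.7320 + 551.5 = 496.8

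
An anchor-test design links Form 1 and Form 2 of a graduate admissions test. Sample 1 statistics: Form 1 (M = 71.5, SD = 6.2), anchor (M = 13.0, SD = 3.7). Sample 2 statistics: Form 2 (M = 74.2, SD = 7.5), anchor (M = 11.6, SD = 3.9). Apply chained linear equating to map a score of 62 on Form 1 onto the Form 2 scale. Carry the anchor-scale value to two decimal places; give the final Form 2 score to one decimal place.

Form 1 → anchor (Sample 1): v = (3.7/6.2)(62 − 71.5) + 13.0 = 7.33
anchor → Form 2 (Sample 2): y = (7.5/3.9)(7.33 − 11.6) + 74.2 = 66.0

66.0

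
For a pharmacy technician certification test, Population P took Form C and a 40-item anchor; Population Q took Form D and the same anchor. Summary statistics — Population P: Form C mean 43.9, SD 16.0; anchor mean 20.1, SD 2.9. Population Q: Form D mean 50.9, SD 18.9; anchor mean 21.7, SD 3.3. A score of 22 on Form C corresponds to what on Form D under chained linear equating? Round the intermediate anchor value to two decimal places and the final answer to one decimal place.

Form C → anchor (Population P): v = (2.9/16.0)(22 − 43.9) + 20.1 = 16.13
anchor → Form D (Population Q): y = (18.9/3.3)(16.13 − 21.7) + 50.9 = 19.0

19.0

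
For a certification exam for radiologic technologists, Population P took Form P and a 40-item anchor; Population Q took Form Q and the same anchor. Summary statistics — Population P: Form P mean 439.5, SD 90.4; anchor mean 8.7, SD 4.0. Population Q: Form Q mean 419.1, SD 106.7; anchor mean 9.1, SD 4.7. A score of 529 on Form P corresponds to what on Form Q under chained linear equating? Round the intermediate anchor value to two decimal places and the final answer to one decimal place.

499.9

Form P → anchor (Population P): v = (4.0/90.4)(529 − 439.5) + 8.7 = 12.66
anchor → Form Q (Population Q): y = (106.7/4.7)(12.66 − 9.1) + 419.1 = 499.9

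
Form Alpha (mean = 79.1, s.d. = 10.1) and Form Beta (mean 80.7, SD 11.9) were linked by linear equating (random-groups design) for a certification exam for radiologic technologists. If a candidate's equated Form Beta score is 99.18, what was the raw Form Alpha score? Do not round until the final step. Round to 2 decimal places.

94.78

Invert y = (SD_Y/SD_X)(x − M_X) + M_Y:
x = (SD_X/SD_Y)(y − M_Y) + M_X = (10.1/11.9)(99.18 − 80.7) + 79.1
x = 0.848739 × 18.480 + 79.1 = 94.78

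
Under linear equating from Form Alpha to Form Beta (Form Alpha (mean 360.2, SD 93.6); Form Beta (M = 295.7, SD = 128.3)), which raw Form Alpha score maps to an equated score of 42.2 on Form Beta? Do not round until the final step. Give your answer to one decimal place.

175.3

Invert y = (SD_Y/SD_X)(x − M_X) + M_Y:
x = (SD_X/SD_Y)(y − M_Y) + M_X = (93.6/128.3)(42.2 − 295.7) + 360.2
x = 0.729540 × -253.500 + 360.2 = 175.3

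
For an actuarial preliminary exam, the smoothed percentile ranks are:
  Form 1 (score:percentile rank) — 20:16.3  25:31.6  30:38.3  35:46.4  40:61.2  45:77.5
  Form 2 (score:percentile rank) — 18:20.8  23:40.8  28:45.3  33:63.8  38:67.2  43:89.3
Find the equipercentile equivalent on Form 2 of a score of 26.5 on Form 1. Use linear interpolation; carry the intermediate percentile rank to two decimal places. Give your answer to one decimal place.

21.2

PR of 26.5 on Form 1: 31.6 + (26.5 − 25)/(30 − 25) × (38.3 − 31.6) = 33.61
On Form 2, PR 33.61 falls between score 18 (PR 20.8) and 23 (PR 40.8).
Interpolate: 18 + (33.61 − 20.8)/(40.8 − 20.8) × (23 − 18) = 21.2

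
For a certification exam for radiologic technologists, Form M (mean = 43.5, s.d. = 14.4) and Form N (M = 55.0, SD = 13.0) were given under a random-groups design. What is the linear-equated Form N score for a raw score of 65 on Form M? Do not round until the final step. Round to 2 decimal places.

74.41

Linear equating: y = (SD_Y/SD_X)(x − M_X) + M_Y
y = (13.0/14.4)(65 − 43.5) + 55.0
y = 0.902778 × 21.5 + 55.0 = 19.4097 + 55.0 = 74.41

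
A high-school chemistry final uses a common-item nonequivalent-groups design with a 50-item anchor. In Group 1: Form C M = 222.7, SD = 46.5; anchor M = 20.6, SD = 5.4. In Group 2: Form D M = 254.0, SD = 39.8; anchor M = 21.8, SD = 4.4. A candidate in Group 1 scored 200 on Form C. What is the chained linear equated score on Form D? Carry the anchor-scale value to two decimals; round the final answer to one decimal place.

219.3

Form C → anchor (Group 1): v = (5.4/46.5)(200 − 222.7) + 20.6 = 17.96
anchor → Form D (Group 2): y = (39.8/4.4)(17.96 − 21.8) + 254.0 = 219.3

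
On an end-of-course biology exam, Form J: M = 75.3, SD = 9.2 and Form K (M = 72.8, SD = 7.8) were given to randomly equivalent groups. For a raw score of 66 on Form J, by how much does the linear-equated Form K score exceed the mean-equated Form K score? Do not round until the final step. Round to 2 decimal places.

Mean-equated: 66 + (72.8 − 75.3) = 63.50
Linear-equated: (7.8/9.2)(66 − 75.3) + 72.8 = 64.915
Difference = 64.915 − 63.50 = 1.42

1.42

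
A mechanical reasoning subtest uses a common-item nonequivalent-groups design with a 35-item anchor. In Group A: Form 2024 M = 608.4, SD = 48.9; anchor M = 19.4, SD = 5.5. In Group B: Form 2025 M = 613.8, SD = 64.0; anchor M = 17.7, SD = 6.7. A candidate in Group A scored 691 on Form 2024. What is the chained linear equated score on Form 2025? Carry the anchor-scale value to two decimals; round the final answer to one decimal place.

Form 2024 → anchor (Group A): v = (5.5/48.9)(691 − 608.4) + 19.4 = 28.69
anchor → Form 2025 (Group B): y = (64.0/6.7)(28.69 − 17.7) + 613.8 = 718.8

718.8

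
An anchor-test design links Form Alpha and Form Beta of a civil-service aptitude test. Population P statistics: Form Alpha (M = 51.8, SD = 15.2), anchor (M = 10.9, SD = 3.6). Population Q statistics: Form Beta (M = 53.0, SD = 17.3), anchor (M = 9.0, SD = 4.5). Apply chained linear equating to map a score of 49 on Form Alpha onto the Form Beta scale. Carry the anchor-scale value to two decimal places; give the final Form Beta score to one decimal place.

Form Alpha → anchor (Population P): v = (3.6/15.2)(49 − 51.8) + 10.9 = 10.24
anchor → Form Beta (Population Q): y = (17.3/4.5)(10.24 − 9.0) + 53.0 = 57.8

57.8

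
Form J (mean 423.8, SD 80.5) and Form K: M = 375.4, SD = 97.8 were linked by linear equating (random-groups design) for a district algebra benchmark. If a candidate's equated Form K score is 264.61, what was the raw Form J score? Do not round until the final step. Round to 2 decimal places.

Invert y = (SD_Y/SD_X)(x − M_X) + M_Y:
x = (SD_X/SD_Y)(y − M_Y) + M_X = (80.5/97.8)(264.61 − 375.4) + 423.8
x = 0.823108 × -110.790 + 423.8 = 332.61

332.61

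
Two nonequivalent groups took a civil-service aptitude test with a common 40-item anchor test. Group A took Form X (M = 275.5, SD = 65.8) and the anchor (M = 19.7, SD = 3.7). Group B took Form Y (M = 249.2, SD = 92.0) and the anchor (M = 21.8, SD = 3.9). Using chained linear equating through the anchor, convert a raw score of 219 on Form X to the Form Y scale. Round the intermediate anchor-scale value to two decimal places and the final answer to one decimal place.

Form X → anchor (Group A): v = (3.7/65.8)(219 − 275.5) + 19.7 = 16.52
anchor → Form Y (Group B): y = (92.0/3.9)(16.52 − 21.8) + 249.2 = 124.6

124.6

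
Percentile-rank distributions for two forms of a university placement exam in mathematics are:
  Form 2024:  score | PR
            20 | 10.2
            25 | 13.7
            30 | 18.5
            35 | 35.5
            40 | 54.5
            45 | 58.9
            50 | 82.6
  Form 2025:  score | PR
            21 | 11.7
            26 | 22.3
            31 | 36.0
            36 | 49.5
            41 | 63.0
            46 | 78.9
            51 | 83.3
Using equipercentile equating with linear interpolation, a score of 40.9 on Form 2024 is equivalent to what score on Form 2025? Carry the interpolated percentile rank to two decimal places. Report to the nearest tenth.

PR of 40.9 on Form 2024: 54.5 + (40.9 − 40)/(45 − 40) × (58.9 − 54.5) = 55.29
On Form 2025, PR 55.29 falls between score 36 (PR 49.5) and 41 (PR 63.0).
Interpolate: 36 + (55.29 − 49.5)/(63.0 − 49.5) × (41 − 36) = 38.1

38.1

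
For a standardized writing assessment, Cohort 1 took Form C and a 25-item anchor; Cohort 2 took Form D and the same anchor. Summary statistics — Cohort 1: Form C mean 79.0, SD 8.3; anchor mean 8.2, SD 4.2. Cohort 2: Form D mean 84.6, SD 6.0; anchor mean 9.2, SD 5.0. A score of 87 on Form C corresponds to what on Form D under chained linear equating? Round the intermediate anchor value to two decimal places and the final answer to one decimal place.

Form C → anchor (Cohort 1): v = (4.2/8.3)(87 − 79.0) + 8.2 = 12.25
anchor → Form D (Cohort 2): y = (6.0/5.0)(12.25 − 9.2) + 84.6 = 88.3

88.3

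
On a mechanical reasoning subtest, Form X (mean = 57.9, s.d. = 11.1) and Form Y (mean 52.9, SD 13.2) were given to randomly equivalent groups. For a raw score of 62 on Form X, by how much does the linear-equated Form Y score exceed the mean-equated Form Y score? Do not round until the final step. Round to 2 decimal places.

0.78

Mean-equated: 62 + (52.9 − 57.9) = 57.00
Linear-equated: (13.2/11.1)(62 − 57.9) + 52.9 = 57.776
Difference = 57.776 − 57.00 = 0.78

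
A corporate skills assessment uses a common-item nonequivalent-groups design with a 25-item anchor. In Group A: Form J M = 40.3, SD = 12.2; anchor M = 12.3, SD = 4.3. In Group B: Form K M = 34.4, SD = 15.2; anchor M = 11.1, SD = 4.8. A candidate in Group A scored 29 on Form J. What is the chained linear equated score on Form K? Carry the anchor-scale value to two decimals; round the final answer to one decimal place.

Form J → anchor (Group A): v = (4.3/12.2)(29 − 40.3) + 12.3 = 8.32
anchor → Form K (Group B): y = (15.2/4.8)(8.32 − 11.1) + 34.4 = 25.6

25.6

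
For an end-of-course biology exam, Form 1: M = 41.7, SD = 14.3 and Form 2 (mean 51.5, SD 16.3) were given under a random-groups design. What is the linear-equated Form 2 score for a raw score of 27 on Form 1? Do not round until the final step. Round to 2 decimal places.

Linear equating: y = (SD_Y/SD_X)(x − M_X) + M_Y
y = (16.3/14.3)(27 − 41.7) + 51.5
y = 1.139860 × -14.7 + 51.5 = -16.7559 + 51.5 = 34.74

34.74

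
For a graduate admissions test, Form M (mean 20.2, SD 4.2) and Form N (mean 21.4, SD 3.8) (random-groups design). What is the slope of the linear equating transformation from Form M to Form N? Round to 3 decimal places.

A = SD_Y / SD_X = 3.8 / 4.2 = 0.905

0.905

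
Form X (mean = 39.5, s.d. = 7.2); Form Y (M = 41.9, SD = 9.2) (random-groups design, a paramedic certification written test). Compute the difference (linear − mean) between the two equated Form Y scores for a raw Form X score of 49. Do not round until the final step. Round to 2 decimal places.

Mean-equated: 49 + (41.9 − 39.5) = 51.40
Linear-equated: (9.2/7.2)(49 − 39.5) + 41.9 = 54.039
Difference = 54.039 − 51.40 = 2.64

2.64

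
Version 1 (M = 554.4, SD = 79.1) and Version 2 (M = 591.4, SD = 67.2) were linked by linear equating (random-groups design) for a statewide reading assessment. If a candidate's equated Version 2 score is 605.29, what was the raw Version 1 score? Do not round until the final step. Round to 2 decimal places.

570.75

Invert y = (SD_Y/SD_X)(x − M_X) + M_Y:
x = (SD_X/SD_Y)(y − M_Y) + M_X = (79.1/67.2)(605.29 − 591.4) + 554.4
x = 1.177083 × 13.890 + 554.4 = 570.75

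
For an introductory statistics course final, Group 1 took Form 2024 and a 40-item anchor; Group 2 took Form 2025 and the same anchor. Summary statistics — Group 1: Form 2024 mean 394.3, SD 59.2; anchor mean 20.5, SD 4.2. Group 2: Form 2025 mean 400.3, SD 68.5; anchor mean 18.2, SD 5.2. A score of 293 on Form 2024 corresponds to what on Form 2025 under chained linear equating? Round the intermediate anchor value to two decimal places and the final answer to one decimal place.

Form 2024 → anchor (Group 1): v = (4.2/59.2)(293 − 394.3) + 20.5 = 13.31
anchor → Form 2025 (Group 2): y = (68.5/5.2)(13.31 − 18.2) + 400.3 = 335.9

335.9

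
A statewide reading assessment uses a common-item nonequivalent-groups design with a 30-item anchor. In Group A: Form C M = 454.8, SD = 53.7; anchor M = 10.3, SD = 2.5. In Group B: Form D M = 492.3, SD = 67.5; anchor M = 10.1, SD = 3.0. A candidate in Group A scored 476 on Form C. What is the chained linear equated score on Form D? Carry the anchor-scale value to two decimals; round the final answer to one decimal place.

Form C → anchor (Group A): v = (2.5/53.7)(476 − 454.8) + 10.3 = 11.29
anchor → Form D (Group B): y = (67.5/3.0)(11.29 − 10.1) + 492.3 = 519.1

519.1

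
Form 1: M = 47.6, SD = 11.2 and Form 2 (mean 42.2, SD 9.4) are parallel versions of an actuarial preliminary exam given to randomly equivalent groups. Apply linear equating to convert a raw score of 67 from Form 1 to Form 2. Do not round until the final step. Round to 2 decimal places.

58.48

Linear equating: y = (SD_Y/SD_X)(x − M_X) + M_Y
y = (9.4/11.2)(67 − 47.6) + 42.2
y = 0.839286 × 19.4 + 42.2 = 16.2821 + 42.2 = 58.48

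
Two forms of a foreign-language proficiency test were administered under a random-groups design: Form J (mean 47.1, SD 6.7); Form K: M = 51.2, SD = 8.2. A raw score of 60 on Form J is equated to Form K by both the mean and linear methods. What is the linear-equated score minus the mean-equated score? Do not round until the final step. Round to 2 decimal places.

Mean-equated: 60 + (51.2 − 47.1) = 64.10
Linear-equated: (8.2/6.7)(60 − 47.1) + 51.2 = 66.988
Difference = 66.988 − 64.10 = 2.89

2.89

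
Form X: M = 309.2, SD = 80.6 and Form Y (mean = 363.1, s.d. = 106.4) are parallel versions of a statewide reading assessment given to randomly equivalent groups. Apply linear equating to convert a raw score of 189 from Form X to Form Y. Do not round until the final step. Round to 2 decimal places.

204.42

Linear equating: y = (SD_Y/SD_X)(x − M_X) + M_Y
y = (106.4/80.6)(189 − 309.2) + 363.1
y = 1.320099 × -120.2 + 363.1 = -158.6759 + 363.1 = 204.42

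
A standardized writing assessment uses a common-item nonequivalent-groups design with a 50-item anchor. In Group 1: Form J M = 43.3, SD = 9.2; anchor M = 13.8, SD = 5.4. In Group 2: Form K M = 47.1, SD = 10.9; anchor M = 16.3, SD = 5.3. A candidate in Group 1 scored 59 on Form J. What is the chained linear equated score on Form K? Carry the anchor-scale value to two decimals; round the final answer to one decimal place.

60.9

Form J → anchor (Group 1): v = (5.4/9.2)(59 − 43.3) + 13.8 = 23.02
anchor → Form K (Group 2): y = (10.9/5.3)(23.02 − 16.3) + 47.1 = 60.9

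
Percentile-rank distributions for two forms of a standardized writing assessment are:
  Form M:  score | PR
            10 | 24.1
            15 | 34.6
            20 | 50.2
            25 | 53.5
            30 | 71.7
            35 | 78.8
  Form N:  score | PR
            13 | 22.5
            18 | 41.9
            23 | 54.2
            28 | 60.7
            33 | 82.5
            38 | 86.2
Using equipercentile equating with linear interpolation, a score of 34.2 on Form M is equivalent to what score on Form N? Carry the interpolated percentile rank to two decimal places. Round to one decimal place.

31.9

PR of 34.2 on Form M: 71.7 + (34.2 − 30)/(35 − 30) × (78.8 − 71.7) = 77.66
On Form N, PR 77.66 falls between score 28 (PR 60.7) and 33 (PR 82.5).
Interpolate: 28 + (77.66 − 60.7)/(82.5 − 60.7) × (33 − 28) = 31.9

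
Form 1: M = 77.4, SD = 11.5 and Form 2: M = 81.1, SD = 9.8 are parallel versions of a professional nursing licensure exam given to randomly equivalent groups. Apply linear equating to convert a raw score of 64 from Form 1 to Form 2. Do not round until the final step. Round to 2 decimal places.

69.68

Linear equating: y = (SD_Y/SD_X)(x − M_X) + M_Y
y = (9.8/11.5)(64 − 77.4) + 81.1
y = 0.852174 × -13.4 + 81.1 = -11.4191 + 81.1 = 69.68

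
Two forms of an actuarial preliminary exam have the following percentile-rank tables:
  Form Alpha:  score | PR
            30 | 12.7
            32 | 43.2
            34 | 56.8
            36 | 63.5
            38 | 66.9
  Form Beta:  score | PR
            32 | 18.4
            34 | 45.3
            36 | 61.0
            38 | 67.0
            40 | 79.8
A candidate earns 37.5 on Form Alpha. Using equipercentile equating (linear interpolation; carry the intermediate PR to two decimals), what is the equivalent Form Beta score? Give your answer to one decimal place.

PR of 37.5 on Form Alpha: 63.5 + (37.5 − 36)/(38 − 36) × (66.9 − 63.5) = 66.05
On Form Beta, PR 66.05 falls between score 36 (PR 61.0) and 38 (PR 67.0).
Interpolate: 36 + (66.05 − 61.0)/(67.0 − 61.0) × (38 − 36) = 37.7

37.7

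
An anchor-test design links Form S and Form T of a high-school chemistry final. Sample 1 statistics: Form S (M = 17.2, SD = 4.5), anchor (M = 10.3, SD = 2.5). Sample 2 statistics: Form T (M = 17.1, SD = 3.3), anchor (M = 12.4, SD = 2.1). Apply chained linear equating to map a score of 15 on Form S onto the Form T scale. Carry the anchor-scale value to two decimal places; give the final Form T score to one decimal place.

Form S → anchor (Sample 1): v = (2.5/4.5)(15 − 17.2) + 10.3 = 9.08
anchor → Form T (Sample 2): y = (3.3/2.1)(9.08 − 12.4) + 17.1 = 11.9

11.9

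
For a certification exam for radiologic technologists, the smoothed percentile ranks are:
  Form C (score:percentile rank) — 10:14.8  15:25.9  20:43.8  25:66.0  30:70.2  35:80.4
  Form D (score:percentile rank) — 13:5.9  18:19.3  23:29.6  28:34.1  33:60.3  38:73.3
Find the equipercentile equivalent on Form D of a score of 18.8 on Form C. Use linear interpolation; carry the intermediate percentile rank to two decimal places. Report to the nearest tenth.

29.0

PR of 18.8 on Form C: 25.9 + (18.8 − 15)/(20 − 15) × (43.8 − 25.9) = 39.50
On Form D, PR 39.50 falls between score 28 (PR 34.1) and 33 (PR 60.3).
Interpolate: 28 + (39.50 − 34.1)/(60.3 − 34.1) × (33 − 28) = 29.0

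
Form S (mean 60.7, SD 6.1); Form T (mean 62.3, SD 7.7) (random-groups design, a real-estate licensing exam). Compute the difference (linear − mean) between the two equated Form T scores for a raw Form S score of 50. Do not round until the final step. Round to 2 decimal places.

-2.81

Mean-equated: 50 + (62.3 − 60.7) = 51.60
Linear-equated: (7.7/6.1)(50 − 60.7) + 62.3 = 48.793
Difference = 48.793 − 51.60 = -2.81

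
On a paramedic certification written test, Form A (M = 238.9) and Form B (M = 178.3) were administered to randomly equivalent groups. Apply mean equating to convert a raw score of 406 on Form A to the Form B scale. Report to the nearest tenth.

Mean equating: y = x + (M_Y − M_X) = 406 + (178.3 − 238.9) = 345.4

345.4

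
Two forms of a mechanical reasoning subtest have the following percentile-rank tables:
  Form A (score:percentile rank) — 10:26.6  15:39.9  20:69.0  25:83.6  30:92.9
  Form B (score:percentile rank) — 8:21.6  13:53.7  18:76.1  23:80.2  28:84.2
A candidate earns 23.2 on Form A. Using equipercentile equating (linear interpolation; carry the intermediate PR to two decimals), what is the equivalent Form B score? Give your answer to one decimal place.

20.7

PR of 23.2 on Form A: 69.0 + (23.2 − 20)/(25 − 20) × (83.6 − 69.0) = 78.34
On Form B, PR 78.34 falls between score 18 (PR 76.1) and 23 (PR 80.2).
Interpolate: 18 + (78.34 − 76.1)/(80.2 − 76.1) × (23 − 18) = 20.7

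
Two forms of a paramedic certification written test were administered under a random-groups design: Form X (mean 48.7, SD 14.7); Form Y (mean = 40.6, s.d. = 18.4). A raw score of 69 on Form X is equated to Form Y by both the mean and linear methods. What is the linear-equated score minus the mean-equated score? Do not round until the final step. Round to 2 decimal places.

Mean-equated: 69 + (40.6 − 48.7) = 60.90
Linear-equated: (18.4/14.7)(69 − 48.7) + 40.6 = 66.010
Difference = 66.010 − 60.90 = 5.11

5.11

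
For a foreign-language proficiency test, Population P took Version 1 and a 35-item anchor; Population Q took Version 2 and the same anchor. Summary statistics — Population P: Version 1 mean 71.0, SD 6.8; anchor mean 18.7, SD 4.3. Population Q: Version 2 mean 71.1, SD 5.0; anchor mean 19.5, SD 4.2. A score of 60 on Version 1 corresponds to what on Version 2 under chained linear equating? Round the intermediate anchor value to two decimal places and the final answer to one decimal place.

Version 1 → anchor (Population P): v = (4.3/6.8)(60 − 71.0) + 18.7 = 11.74
anchor → Version 2 (Population Q): y = (5.0/4.2)(11.74 − 19.5) + 71.1 = 61.9

61.9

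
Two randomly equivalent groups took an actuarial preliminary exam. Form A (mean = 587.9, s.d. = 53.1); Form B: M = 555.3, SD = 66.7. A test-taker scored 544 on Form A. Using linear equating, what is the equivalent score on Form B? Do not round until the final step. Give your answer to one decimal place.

500.2

Linear equating: y = (SD_Y/SD_X)(x − M_X) + M_Y
y = (66.7/53.1)(544 − 587.9) + 555.3
y = 1.256121 × -43.9 + 555.3 = -55.1437 + 555.3 = 500.2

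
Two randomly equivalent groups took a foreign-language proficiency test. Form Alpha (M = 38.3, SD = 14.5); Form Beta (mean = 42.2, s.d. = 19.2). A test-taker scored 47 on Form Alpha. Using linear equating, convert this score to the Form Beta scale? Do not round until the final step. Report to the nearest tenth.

53.7

Linear equating: y = (SD_Y/SD_X)(x − M_X) + M_Y
y = (19.2/14.5)(47 − 38.3) + 42.2
y = 1.324138 × 8.7 + 42.2 = 11.5200 + 42.2 = 53.7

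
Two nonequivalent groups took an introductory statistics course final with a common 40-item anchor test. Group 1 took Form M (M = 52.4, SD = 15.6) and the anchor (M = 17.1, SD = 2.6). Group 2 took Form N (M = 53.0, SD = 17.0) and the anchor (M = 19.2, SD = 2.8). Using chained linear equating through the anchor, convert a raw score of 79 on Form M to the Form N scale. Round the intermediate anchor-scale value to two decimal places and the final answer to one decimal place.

67.1

Form M → anchor (Group 1): v = (2.6/15.6)(79 − 52.4) + 17.1 = 21.53
anchor → Form N (Group 2): y = (17.0/2.8)(21.53 − 19.2) + 53.0 = 67.1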